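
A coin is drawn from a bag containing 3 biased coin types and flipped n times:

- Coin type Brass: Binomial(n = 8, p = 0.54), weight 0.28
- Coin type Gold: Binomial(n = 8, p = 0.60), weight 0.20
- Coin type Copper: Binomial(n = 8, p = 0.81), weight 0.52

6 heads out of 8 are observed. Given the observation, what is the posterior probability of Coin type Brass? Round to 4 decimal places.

Apply Bayes' rule: the posterior for each component is proportional to its prior times its likelihood at x.
Binomial probabilities:
  f_Brass = 0.146905
  f_Gold = 0.209019
  f_Copper = 0.28548
Unnormalised posteriors:
  π_Brass·f_Brass = 0.28 × 0.146905 = 0.0411334
  π_Gold·f_Gold = 0.20 × 0.209019 = 0.0418038
  π_Copper·f_Copper = 0.52 × 0.28548 = 0.148449
Sum: 0.0411334 + 0.0418038 + 0.148449 = 0.231387
So the posterior for Coin type Brass is 0.0411334 / 0.231387 ≈ 0.1778.

0.1778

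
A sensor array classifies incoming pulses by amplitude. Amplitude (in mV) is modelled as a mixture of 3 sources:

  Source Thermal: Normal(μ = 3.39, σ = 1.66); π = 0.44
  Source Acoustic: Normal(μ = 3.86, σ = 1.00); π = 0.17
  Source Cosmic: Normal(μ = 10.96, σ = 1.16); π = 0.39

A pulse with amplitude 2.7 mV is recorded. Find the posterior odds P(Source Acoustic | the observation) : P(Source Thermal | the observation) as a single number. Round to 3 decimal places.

Only the two components matter; the odds are (π_i f_i(x)) / (π_j f_j(x)).
Component likelihoods at x = 2.7 mV:
  f_Thermal = (1/(1.66·√(2π)))·exp(−(2.7−3.39)²/(2·1.66²)) = 0.240327·exp(-0.08639) = 0.220437
  f_Acoustic = (1/(1.00·√(2π)))·exp(−(2.7−3.86)²/(2·1.00²)) = 0.398942·exp(-0.67280) = 0.203571
  f_Cosmic = (1/(1.16·√(2π)))·exp(−(2.7−10.96)²/(2·1.16²)) = 0.343916·exp(-25.35211) = 3.35869e-12
Posterior odds = (π_Acoustic·f_Acoustic) / (π_Thermal·f_Thermal) = (0.17·0.203571) / (0.44·0.220437) = 0.0346071 / 0.0969922 ≈ 0.357

0.357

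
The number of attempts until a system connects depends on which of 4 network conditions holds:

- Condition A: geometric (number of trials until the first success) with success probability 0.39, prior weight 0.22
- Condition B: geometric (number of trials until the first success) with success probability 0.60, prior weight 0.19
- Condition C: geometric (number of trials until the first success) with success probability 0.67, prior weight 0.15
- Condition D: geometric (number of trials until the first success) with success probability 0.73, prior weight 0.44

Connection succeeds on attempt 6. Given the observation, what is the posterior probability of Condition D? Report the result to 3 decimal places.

P(component k | x) = π_k·f_k(x) / marginal(x), where marginal(x) = Σ_j π_j·f_j(x).
Evaluate each component's likelihood at the observed value:
  p_A = 0.39·(1−0.39)^5 = 0.39·0.0844596 = 0.0329393
  p_B = 0.60·(1−0.60)^5 = 0.60·0.01024 = 0.006144
  p_C = 0.67·(1−0.67)^5 = 0.67·0.00391354 = 0.00262207
  p_D = 0.73·(1−0.73)^5 = 0.73·0.00143489 = 0.00104747
Multiply by the mixture weights:
  π_A·p_A = 0.22 × 0.0329393 = 0.00724664
  π_B·p_B = 0.19 × 0.006144 = 0.00116736
  π_C·p_C = 0.15 × 0.00262207 = 0.000393311
  π_D·p_D = 0.44 × 0.00104747 = 0.000460887
Evidence: 0.00724664 + 0.00116736 + 0.000393311 + 0.000460887 = 0.00926819
P(Condition D | x) = 0.000460887 / 0.00926819 ≈ 0.050

0.050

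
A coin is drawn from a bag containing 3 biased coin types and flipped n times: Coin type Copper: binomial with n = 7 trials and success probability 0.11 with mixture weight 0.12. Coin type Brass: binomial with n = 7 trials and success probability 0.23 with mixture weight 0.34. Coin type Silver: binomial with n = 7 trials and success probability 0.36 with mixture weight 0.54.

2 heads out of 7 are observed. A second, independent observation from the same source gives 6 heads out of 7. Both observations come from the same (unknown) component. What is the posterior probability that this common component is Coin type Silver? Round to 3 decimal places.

0.950

By Bayes' theorem, P(k | x) = w_k f_k(x) / Σ_j w_j f_j(x).
Since both observations come from the same component, the likelihood for component k is f_k(x₁)·f_k(x₂).
  f_Copper = [0.141891] × [1.10368e-05] = 1.56603e-06
  f_Brass = [0.300697] × [0.000797913] = 0.00023993
  f_Silver = [0.29223] × [0.00975198] = 0.00284982
Prior × likelihood for each component:
  w_Copper·f_Copper = 0.12 × 1.56603e-06 = 1.87923e-07
  w_Brass·f_Brass = 0.34 × 0.00023993 = 8.15762e-05
  w_Silver·f_Silver = 0.54 × 0.00284982 = 0.0015389
Evidence: 1.87923e-07 + 8.15762e-05 + 0.0015389 = 0.00162067
P(Coin type Silver | x₁,x₂) = 0.0015389 / 0.00162067 ≈ 0.950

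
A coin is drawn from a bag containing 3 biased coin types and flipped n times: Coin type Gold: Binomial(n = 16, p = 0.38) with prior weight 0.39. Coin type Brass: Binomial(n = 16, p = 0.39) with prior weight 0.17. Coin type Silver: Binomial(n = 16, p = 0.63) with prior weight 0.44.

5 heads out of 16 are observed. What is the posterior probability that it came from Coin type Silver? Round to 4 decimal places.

P(component k | x) = π_k·f_k(x) / marginal(x), where marginal(x) = Σ_j π_j·f_j(x).
Component likelihoods at x = 5 heads out of 16:
  f_Gold = 0.180098
  f_Brass = 0.171488
  f_Silver = 0.00771266
Multiply by the mixture weights:
  π_Gold·f_Gold = 0.39 × 0.180098 = 0.0702383
  π_Brass·f_Brass = 0.17 × 0.171488 = 0.029153
  π_Silver·f_Silver = 0.44 × 0.00771266 = 0.00339357
Normaliser: 0.0702383 + 0.029153 + 0.00339357 = 0.102785
P(Coin type Silver | 5 heads out of 16) = 0.00339357 / 0.102785 ≈ 0.0330

0.0330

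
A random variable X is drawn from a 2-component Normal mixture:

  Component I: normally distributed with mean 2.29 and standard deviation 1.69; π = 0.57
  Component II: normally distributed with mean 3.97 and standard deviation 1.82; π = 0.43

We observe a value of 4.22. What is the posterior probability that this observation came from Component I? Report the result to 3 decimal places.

Apply Bayes' rule: the posterior for each component is proportional to its prior times its likelihood at x.
Component likelihoods at x = 4.22:
  p_I = (1/(1.69·√(2π)))·exp(−(4.22−2.29)²/(2·1.69²)) = 0.236061·exp(-0.65210) = 0.122976
  p_II = (1/(1.82·√(2π)))·exp(−(4.22−3.97)²/(2·1.82²)) = 0.219199·exp(-0.00943) = 0.217141
Unnormalised posteriors:
  P(Z=I)·p_I = 0.57 × 0.122976 = 0.0700966
  P(Z=II)·p_II = 0.43 × 0.217141 = 0.0933705
Normaliser: 0.0700966 + 0.0933705 = 0.163467
P(Component I | data) ≈ 0.429

0.429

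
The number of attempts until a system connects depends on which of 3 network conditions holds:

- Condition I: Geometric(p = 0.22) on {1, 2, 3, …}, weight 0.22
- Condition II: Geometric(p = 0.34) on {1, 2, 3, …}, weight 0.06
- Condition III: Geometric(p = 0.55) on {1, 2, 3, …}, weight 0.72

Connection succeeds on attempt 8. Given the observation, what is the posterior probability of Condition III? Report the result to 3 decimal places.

0.133

By Bayes' theorem, P(k | x) = π_k f_k(x) / Σ_j π_j f_j(x).
Component likelihoods at x = 8:
  p_I = 0.22·(1−0.22)^7 = 0.22·0.175656 = 0.0386443
  p_II = 0.34·(1−0.34)^7 = 0.34·0.0545516 = 0.0185475
  p_III = 0.55·(1−0.55)^7 = 0.55·0.00373669 = 0.00205518
Prior × likelihood for each component:
  π_I·p_I = 0.22 × 0.0386443 = 0.00850174
  π_II·p_II = 0.06 × 0.0185475 = 0.00111285
  π_III·p_III = 0.72 × 0.00205518 = 0.00147973
Sum: 0.00850174 + 0.00111285 + 0.00147973 = 0.0110943
So the posterior for Condition III is 0.00147973 / 0.0110943 ≈ 0.133.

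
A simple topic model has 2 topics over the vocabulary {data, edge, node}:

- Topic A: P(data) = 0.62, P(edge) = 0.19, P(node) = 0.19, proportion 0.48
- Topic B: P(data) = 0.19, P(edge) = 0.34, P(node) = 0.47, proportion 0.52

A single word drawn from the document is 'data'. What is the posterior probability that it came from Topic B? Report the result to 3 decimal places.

Posterior ∝ prior × likelihood, so P(k | x) ∝ π_k f_k(x); normalise over all components.
Categorical probabilities:
  L_A = 0.62
  L_B = 0.19
Multiply by the mixture weights:
  π_A·L_A = 0.48 × 0.62 = 0.2976
  π_B·L_B = 0.52 × 0.19 = 0.0988
Denominator: 0.2976 + 0.0988 = 0.3964
P(Topic B | x) ≈ 0.249

0.249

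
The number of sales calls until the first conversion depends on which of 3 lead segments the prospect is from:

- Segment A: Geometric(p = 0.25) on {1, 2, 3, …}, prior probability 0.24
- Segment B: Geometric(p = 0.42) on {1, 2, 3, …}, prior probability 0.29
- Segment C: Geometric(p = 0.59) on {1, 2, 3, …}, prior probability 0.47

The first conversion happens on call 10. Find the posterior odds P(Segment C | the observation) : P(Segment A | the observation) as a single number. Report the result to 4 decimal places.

The posterior odds equal the prior odds times the likelihood ratio: (w_i/w_j)·(f_i(x)/f_j(x)).
Geometric probabilities:
  p_A = 0.0187712
  p_B = 0.00311962
  p_C = 0.000193155
Posterior odds = (w_C·p_C) / (w_A·p_A) = (0.47·0.000193155) / (0.24·0.0187712) = 9.0783e-05 / 0.00450508 ≈ 0.0202

0.0202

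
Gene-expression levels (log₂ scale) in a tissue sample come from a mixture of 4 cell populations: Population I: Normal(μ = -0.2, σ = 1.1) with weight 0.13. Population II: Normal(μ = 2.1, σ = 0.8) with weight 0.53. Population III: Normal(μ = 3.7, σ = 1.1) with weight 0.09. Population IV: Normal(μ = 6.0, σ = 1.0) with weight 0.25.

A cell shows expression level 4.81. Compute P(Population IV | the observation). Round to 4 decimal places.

By Bayes' theorem, P(k | x) = π_k f_k(x) / Σ_j π_j f_j(x).
Component likelihoods at x = 4.81:
  f_I = (1/(1.1·√(2π)))·exp(−(4.81−-0.2)²/(2·1.1²)) = 0.362675·exp(-10.37194) = 1.13512e-05
  f_II = (1/(0.8·√(2π)))·exp(−(4.81−2.1)²/(2·0.8²)) = 0.498678·exp(-5.73758) = 0.00160702
  f_III = (1/(1.1·√(2π)))·exp(−(4.81−3.7)²/(2·1.1²)) = 0.362675·exp(-0.50913) = 0.217974
  f_IV = (1/(1.0·√(2π)))·exp(−(4.81−6.0)²/(2·1.0²)) = 0.398942·exp(-0.70805) = 0.19652
Weight by the priors:
  π_I·f_I = 0.13 × 1.13512e-05 = 1.47565e-06
  π_II·f_II = 0.53 × 0.00160702 = 0.000851721
  π_III·f_III = 0.09 × 0.217974 = 0.0196176
  π_IV·f_IV = 0.25 × 0.19652 = 0.0491301
Denominator: 1.47565e-06 + 0.000851721 + 0.0196176 + 0.0491301 = 0.069601
P(Population IV | the observation) ≈ 0.7059

0.7059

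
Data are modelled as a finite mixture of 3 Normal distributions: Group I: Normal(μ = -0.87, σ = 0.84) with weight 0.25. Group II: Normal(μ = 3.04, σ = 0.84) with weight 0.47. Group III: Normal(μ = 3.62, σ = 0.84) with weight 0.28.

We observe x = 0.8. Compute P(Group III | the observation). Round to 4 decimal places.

0.0204

Posterior ∝ prior × likelihood, so P(k | x) ∝ P(Z=k) f_k(x); normalise over all components.
Normal densities:
  L_I = (1/(0.84·√(2π)))·exp(−(0.8−-0.87)²/(2·0.84²)) = 0.474931·exp(-1.97626) = 0.065819
  L_II = (1/(0.84·√(2π)))·exp(−(0.8−3.04)²/(2·0.84²)) = 0.474931·exp(-3.55556) = 0.0135667
  L_III = (1/(0.84·√(2π)))·exp(−(0.8−3.62)²/(2·0.84²)) = 0.474931·exp(-5.63520) = 0.00169548
Unnormalised posteriors:
  P(Z=I)·L_I = 0.25 × 0.065819 = 0.0164548
  P(Z=II)·L_II = 0.47 × 0.0135667 = 0.00637633
  P(Z=III)·L_III = 0.28 × 0.00169548 = 0.000474734
Normaliser: 0.0164548 + 0.00637633 + 0.000474734 = 0.0233058
P(Group III | data) ≈ 0.0204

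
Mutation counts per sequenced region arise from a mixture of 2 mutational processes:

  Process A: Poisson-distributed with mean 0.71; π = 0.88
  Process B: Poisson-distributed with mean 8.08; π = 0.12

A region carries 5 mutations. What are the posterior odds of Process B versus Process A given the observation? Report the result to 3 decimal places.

16.395

Posterior odds = (P(Z=i) f_i(x)) / (P(Z=j) f_j(x)); the normalising sum cancels.
Evaluate each component's likelihood at the observed value:
  p_A = e^(−0.71)·0.71^5/5! = 0.000739199
  p_B = e^(−8.08)·8.08^5/5! = 0.0888743
Posterior odds = (P(Z=B)·p_B) / (P(Z=A)·p_A) = (0.12·0.0888743) / (0.88·0.000739199) = 0.0106649 / 0.000650495 ≈ 16.395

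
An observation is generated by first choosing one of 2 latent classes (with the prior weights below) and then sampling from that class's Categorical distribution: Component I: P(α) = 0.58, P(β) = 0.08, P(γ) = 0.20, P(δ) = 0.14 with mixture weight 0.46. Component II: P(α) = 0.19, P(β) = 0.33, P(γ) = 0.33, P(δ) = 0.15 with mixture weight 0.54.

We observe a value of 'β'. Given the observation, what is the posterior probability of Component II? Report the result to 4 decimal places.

0.8288

Apply Bayes' rule: the posterior for each component is proportional to its prior times its likelihood at x.
Evaluate each component's likelihood at the observed value:
  p_I = P(β | comp) = 0.08
  p_II = P(β | comp) = 0.33
Unnormalised posteriors:
  w_I·p_I = 0.46 × 0.08 = 0.0368
  w_II·p_II = 0.54 × 0.33 = 0.1782
Normaliser: 0.0368 + 0.1782 = 0.215
P(Component II | the observation) ≈ 0.8288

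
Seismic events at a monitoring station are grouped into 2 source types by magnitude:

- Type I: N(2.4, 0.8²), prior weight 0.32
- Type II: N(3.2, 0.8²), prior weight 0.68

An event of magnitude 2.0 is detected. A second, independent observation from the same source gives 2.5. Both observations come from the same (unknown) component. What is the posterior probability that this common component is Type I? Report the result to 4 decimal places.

0.6505

The responsibility of component k is P(Z=k) f_k(x) divided by Σ_j P(Z=j) f_j(x).
Since both observations come from the same component, the likelihood for component k is f_k(x₁)·f_k(x₂).
  p_I = [0.440082] × [0.494797] = 0.217751
  p_II = [0.161897] × [0.340069] = 0.0550561
Prior × likelihood for each component:
  P(Z=I)·p_I = 0.32 × 0.217751 = 0.0696804
  P(Z=II)·p_II = 0.68 × 0.0550561 = 0.0374382
Sum: 0.0696804 + 0.0374382 = 0.107119
P(Type I | data) = 0.0696804 / 0.107119 ≈ 0.6505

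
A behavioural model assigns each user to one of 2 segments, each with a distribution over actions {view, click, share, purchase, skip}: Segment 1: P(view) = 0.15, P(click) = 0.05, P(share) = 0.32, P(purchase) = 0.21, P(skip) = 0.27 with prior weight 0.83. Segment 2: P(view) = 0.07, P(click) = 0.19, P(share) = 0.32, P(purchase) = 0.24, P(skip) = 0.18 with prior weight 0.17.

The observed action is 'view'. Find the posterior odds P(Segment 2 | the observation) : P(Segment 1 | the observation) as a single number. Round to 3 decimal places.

0.096

Only the two components matter; the odds are (P(Z=i) f_i(x)) / (P(Z=j) f_j(x)).
Evaluate each component's likelihood at the observed value:
  L_1 = P(view | comp) = 0.15
  L_2 = P(view | comp) = 0.07
Odds = (0.17/0.83) × (0.07/0.15) = 0.204819 × 0.466667 ≈ 0.096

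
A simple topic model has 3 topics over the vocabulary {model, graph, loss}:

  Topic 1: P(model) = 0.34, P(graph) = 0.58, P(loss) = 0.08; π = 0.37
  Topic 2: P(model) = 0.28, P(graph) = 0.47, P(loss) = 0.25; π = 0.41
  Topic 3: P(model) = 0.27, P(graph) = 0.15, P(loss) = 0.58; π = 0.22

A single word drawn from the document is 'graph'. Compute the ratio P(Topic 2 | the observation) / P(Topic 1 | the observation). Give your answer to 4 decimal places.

0.8979

Posterior odds = (w_i f_i(x)) / (w_j f_j(x)); the normalising sum cancels.
Evaluate each component's likelihood at the observed value:
  p_1 = 0.58
  p_2 = 0.47
  p_3 = 0.15
0.1927 / 0.2146 ≈ 0.8979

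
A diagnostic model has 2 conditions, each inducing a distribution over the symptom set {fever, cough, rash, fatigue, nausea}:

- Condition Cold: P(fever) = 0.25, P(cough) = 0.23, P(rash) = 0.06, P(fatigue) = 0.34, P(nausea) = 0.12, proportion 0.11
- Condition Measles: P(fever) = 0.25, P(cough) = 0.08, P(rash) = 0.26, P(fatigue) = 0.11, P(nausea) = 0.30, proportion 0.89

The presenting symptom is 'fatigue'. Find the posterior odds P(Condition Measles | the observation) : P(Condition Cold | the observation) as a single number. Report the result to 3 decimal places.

2.618

Since P(k|x) ∝ π_k f_k(x), the posterior odds are π_i f_i(x) / (π_j f_j(x)).
Evaluate each component's likelihood at the observed value:
  f_Cold = 0.34
  f_Measles = 0.11
0.0979 / 0.0374 ≈ 2.618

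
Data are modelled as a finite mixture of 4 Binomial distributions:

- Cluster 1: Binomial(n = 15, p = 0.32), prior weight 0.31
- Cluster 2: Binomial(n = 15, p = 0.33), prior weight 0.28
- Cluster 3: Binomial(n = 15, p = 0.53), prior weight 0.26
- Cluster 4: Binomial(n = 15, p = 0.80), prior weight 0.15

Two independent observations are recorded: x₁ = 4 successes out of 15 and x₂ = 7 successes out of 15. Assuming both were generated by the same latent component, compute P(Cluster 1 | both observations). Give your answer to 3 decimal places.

0.465

The responsibility of component k is π_k f_k(x) divided by Σ_j π_j f_j(x).
Since both observations come from the same component, the likelihood for component k is f_k(x₁)·f_k(x₂).
  L_1 = [C(15,4)·0.32^4·0.68^11 = 1365·0.0104858·0.0143747 = 0.205746] × [0.101081] = 0.020797
  L_2 = [C(15,4)·0.33^4·0.67^11 = 1365·0.0118592·0.012213 = 0.197702] × [0.111364] = 0.0220169
  L_3 = [C(15,4)·0.53^4·0.47^11 = 1365·0.0789048·0.000247216 = 0.0266264] × [0.179996] = 0.00479264
  L_4 = [C(15,4)·0.80^4·0.20^11 = 1365·0.4096·2.048e-08 = 1.14504e-05] × [0.00345476] = 3.95586e-08
Multiply by the mixture weights:
  π_1·L_1 = 0.31 × 0.020797 = 0.00644706
  π_2·L_2 = 0.28 × 0.0220169 = 0.00616473
  π_3·L_3 = 0.26 × 0.00479264 = 0.00124609
  π_4·L_4 = 0.15 × 3.95586e-08 = 5.93379e-09
Sum: 0.00644706 + 0.00616473 + 0.00124609 + 5.93379e-09 = 0.0138579
P(Cluster 1 | x) ≈ 0.465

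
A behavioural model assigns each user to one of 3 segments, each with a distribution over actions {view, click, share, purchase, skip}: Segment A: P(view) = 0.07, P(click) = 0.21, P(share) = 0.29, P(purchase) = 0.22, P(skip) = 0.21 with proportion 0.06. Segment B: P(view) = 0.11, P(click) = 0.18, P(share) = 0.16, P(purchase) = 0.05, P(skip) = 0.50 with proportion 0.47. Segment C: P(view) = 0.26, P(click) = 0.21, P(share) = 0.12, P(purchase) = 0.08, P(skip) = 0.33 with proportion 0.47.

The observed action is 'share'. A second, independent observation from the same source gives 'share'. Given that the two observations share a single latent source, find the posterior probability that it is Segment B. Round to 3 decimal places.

0.505

Apply Bayes' rule: the posterior for each component is proportional to its prior times its likelihood at x.
Since both observations come from the same component, the likelihood for component k is f_k(x₁)·f_k(x₂).
  f_A = [0.29] × [0.29] = 0.0841
  f_B = [0.16] × [0.16] = 0.0256
  f_C = [0.12] × [0.12] = 0.0144
Prior × likelihood for each component:
  π_A·f_A = 0.06 × 0.0841 = 0.005046
  π_B·f_B = 0.47 × 0.0256 = 0.012032
  π_C·f_C = 0.47 × 0.0144 = 0.006768
Normaliser: 0.005046 + 0.012032 + 0.006768 = 0.023846
Responsibility of Segment B: 0.012032 / 0.023846 ≈ 0.505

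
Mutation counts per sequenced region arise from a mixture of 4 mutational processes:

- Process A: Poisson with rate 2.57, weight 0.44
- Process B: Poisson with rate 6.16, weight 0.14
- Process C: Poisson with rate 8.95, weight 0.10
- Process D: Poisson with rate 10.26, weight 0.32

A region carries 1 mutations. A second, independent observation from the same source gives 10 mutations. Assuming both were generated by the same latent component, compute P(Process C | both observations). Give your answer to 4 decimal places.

P(component k | x) = P(Z=k)·f_k(x) / marginal(x), where marginal(x) = Σ_j P(Z=j)·f_j(x).
Since both observations come from the same component, the likelihood for component k is f_k(x₁)·f_k(x₂).
  p_A = [0.196696] × [0.000265113] = 5.21468e-05
  p_B = [0.0130115] × [0.045792] = 0.000595822
  p_C = [0.00116115] × [0.117905] = 0.000136905
  p_D = [0.000359158] × [0.124695] = 4.47853e-05
Prior × likelihood for each component:
  P(Z=A)·p_A = 0.44 × 5.21468e-05 = 2.29446e-05
  P(Z=B)·p_B = 0.14 × 0.000595822 = 8.34151e-05
  P(Z=C)·p_C = 0.10 × 0.000136905 = 1.36905e-05
  P(Z=D)·p_D = 0.32 × 4.47853e-05 = 1.43313e-05
Denominator: 2.29446e-05 + 8.34151e-05 + 1.36905e-05 + 1.43313e-05 = 0.000134382
P(Process C | data) = 1.36905e-05 / 0.000134382 ≈ 0.1019

0.1019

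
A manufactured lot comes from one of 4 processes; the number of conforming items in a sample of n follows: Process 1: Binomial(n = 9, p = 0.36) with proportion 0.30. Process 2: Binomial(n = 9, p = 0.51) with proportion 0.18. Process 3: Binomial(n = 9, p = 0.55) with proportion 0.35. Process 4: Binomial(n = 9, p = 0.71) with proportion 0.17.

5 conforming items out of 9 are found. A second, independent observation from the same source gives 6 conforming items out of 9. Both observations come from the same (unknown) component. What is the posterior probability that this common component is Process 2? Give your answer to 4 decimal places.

0.2171

By Bayes' theorem, P(k | x) = π_k f_k(x) / Σ_j π_j f_j(x).
Since both observations come from the same component, the likelihood for component k is f_k(x₁)·f_k(x₂).
  p_1 = [0.127821] × [0.047933] = 0.00612685
  p_2 = [0.250614] × [0.173896] = 0.0435807
  p_3 = [0.260036] × [0.211881] = 0.0550969
  p_4 = [0.160788] × [0.262436] = 0.0421966
Prior × likelihood for each component:
  π_1·p_1 = 0.30 × 0.00612685 = 0.00183805
  π_2·p_2 = 0.18 × 0.0435807 = 0.00784453
  π_3·p_3 = 0.35 × 0.0550969 = 0.0192839
  π_4·p_4 = 0.17 × 0.0421966 = 0.00717343
Evidence: 0.00183805 + 0.00784453 + 0.0192839 + 0.00717343 = 0.0361399
P(Process 2 | x₁,x₂) = 0.00784453 / 0.0361399 ≈ 0.2171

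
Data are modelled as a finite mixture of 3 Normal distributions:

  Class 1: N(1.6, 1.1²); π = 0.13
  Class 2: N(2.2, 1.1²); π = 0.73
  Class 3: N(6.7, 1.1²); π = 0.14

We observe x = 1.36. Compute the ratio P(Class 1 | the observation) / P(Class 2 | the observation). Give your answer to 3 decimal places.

0.233

Only the two components matter; the odds are (π_i f_i(x)) / (π_j f_j(x)).
Component likelihoods at x = 1.36:
  p_1 = (1/(1.1·√(2π)))·exp(−(1.36−1.6)²/(2·1.1²)) = 0.362675·exp(-0.02380) = 0.354144
  p_2 = (1/(1.1·√(2π)))·exp(−(1.36−2.2)²/(2·1.1²)) = 0.362675·exp(-0.29157) = 0.270951
  p_3 = (1/(1.1·√(2π)))·exp(−(1.36−6.7)²/(2·1.1²)) = 0.362675·exp(-11.78331) = 2.76753e-06
Posterior odds = (π_1·p_1) / (π_2·p_2) = (0.13·0.354144) / (0.73·0.270951) = 0.0460388 / 0.197794 ≈ 0.233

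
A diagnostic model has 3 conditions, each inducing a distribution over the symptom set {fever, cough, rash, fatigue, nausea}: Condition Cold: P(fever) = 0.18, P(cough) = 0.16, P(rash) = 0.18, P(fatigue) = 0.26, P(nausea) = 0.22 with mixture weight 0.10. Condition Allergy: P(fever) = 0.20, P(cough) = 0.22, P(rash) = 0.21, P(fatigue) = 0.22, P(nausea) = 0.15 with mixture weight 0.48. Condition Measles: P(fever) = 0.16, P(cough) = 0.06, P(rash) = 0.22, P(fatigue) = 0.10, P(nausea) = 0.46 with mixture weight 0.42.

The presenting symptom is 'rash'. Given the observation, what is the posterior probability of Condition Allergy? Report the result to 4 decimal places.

0.4773

Apply Bayes' rule: the posterior for each component is proportional to its prior times its likelihood at x.
Categorical probabilities:
  f_Cold = P(rash | comp) = 0.18
  f_Allergy = P(rash | comp) = 0.21
  f_Measles = P(rash | comp) = 0.22
Unnormalised posteriors:
  P(Z=Cold)·f_Cold = 0.10 × 0.18 = 0.018
  P(Z=Allergy)·f_Allergy = 0.48 × 0.21 = 0.1008
  P(Z=Measles)·f_Measles = 0.42 × 0.22 = 0.0924
Denominator: 0.018 + 0.1008 + 0.0924 = 0.2112
So the posterior for Condition Allergy is 0.1008 / 0.2112 ≈ 0.4773.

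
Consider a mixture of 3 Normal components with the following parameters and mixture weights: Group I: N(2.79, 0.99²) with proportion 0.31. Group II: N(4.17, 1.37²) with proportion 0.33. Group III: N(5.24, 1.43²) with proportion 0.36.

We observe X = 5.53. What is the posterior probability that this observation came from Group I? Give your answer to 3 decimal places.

The responsibility of component k is P(Z=k) f_k(x) divided by Σ_j P(Z=j) f_j(x).
Normal densities:
  f_I = (1/(0.99·√(2π)))·exp(−(5.53−2.79)²/(2·0.99²)) = 0.402972·exp(-3.83002) = 0.00874822
  f_II = (1/(1.37·√(2π)))·exp(−(5.53−4.17)²/(2·1.37²)) = 0.291199·exp(-0.49273) = 0.17791
  f_III = (1/(1.43·√(2π)))·exp(−(5.53−5.24)²/(2·1.43²)) = 0.278981·exp(-0.02056) = 0.273302
Weight by the priors:
  P(Z=I)·f_I = 0.31 × 0.00874822 = 0.00271195
  P(Z=II)·f_II = 0.33 × 0.17791 = 0.0587103
  P(Z=III)·f_III = 0.36 × 0.273302 = 0.0983889
Denominator: 0.00271195 + 0.0587103 + 0.0983889 = 0.159811
P(Group I | 5.53) ≈ 0.017

0.017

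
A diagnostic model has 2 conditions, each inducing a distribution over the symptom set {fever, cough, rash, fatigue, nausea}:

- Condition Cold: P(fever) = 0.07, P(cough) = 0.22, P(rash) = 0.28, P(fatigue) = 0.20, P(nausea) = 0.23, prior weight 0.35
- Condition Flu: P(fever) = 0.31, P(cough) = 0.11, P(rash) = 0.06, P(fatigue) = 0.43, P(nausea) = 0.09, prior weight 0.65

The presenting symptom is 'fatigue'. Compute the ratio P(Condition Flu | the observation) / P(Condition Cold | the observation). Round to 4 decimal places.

3.9929

Since P(k|x) ∝ P(Z=k) f_k(x), the posterior odds are P(Z=i) f_i(x) / (P(Z=j) f_j(x)).
Categorical probabilities:
  f_Cold = P(fatigue | comp) = 0.20
  f_Flu = P(fatigue | comp) = 0.43
Odds = (0.65/0.35) × (0.43/0.2) = 1.85714 × 2.15 ≈ 3.9929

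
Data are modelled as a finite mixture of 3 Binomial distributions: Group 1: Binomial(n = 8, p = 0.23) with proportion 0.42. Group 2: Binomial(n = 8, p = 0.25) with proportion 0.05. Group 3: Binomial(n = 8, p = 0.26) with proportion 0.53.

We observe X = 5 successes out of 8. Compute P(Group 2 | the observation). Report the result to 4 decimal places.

Apply Bayes' rule: the posterior for each component is proportional to its prior times its likelihood at x.
Evaluate each component's likelihood at the observed value:
  L_1 = C(8,5)·0.23^5·0.77^3 = 56·0.000643634·0.456533 = 0.0164551
  L_2 = C(8,5)·0.25^5·0.75^3 = 56·0.000976562·0.421875 = 0.0230713
  L_3 = C(8,5)·0.26^5·0.74^3 = 56·0.00118814·0.405224 = 0.0269619
Prior × likelihood for each component:
  π_1·L_1 = 0.42 × 0.0164551 = 0.00691112
  π_2·L_2 = 0.05 × 0.0230713 = 0.00115356
  π_3·L_3 = 0.53 × 0.0269619 = 0.0142898
Evidence: 0.00691112 + 0.00115356 + 0.0142898 = 0.0223545
P(Group 2 | 5 successes out of 8) = 0.00115356 / 0.0223545 ≈ 0.0516

0.0516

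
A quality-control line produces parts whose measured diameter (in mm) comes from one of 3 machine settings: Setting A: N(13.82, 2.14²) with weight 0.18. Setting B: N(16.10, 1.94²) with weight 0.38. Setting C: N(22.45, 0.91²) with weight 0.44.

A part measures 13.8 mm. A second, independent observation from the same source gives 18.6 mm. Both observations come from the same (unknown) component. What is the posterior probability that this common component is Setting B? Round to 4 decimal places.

P(component k | x) = π_k·f_k(x) / marginal(x), where marginal(x) = Σ_j π_j·f_j(x).
Since both observations come from the same component, the likelihood for component k is f_k(x₁)·f_k(x₂).
  L_A = [0.186413] × [0.0153855] = 0.00286807
  L_B = [0.101834] × [0.0896405] = 0.00912845
  L_C = [1.05113e-20] × [5.68934e-05] = 5.9802e-25
Weight by the priors:
  π_A·L_A = 0.18 × 0.00286807 = 0.000516252
  π_B·L_B = 0.38 × 0.00912845 = 0.00346881
  π_C·L_C = 0.44 × 5.9802e-25 = 2.63129e-25
Sum: 0.000516252 + 0.00346881 + 2.63129e-25 = 0.00398506
P(Setting B | x₁, x₂) ≈ 0.8705

0.8705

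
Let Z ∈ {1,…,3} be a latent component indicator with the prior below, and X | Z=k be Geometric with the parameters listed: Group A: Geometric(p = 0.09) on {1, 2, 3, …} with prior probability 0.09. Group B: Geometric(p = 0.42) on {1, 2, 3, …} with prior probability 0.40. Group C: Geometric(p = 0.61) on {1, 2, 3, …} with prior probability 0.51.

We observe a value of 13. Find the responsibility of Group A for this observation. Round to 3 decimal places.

Posterior ∝ prior × likelihood, so P(k | x) ∝ P(Z=k) f_k(x); normalise over all components.
Geometric probabilities:
  p_A = 0.09·(1−0.09)^12 = 0.09·0.322475 = 0.0290228
  p_B = 0.42·(1−0.42)^12 = 0.42·0.00144923 = 0.000608675
  p_C = 0.61·(1−0.61)^12 = 0.61·1.23816e-05 = 7.55275e-06
Unnormalised posteriors:
  P(Z=A)·p_A = 0.09 × 0.0290228 = 0.00261205
  P(Z=B)·p_B = 0.40 × 0.000608675 = 0.00024347
  P(Z=C)·p_C = 0.51 × 7.55275e-06 = 3.8519e-06
Marginal: 0.00261205 + 0.00024347 + 3.8519e-06 = 0.00285937
So the posterior for Group A is 0.00261205 / 0.00285937 ≈ 0.914.

0.914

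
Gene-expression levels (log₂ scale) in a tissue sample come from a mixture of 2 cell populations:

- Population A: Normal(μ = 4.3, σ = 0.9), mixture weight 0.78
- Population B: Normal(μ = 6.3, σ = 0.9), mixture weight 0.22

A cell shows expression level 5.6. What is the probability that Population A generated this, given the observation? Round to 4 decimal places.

0.6283

Apply Bayes' rule: the posterior for each component is proportional to its prior times its likelihood at x.
Normal densities:
  f_A = (1/(0.9·√(2π)))·exp(−(5.6−4.3)²/(2·0.9²)) = 0.443269·exp(-1.04321) = 0.156173
  f_B = (1/(0.9·√(2π)))·exp(−(5.6−6.3)²/(2·0.9²)) = 0.443269·exp(-0.30247) = 0.327572
Unnormalised posteriors:
  π_A·f_A = 0.78 × 0.156173 = 0.121815
  π_B·f_B = 0.22 × 0.327572 = 0.0720659
Evidence: 0.121815 + 0.0720659 = 0.193881
So the posterior for Population A is 0.121815 / 0.193881 ≈ 0.6283.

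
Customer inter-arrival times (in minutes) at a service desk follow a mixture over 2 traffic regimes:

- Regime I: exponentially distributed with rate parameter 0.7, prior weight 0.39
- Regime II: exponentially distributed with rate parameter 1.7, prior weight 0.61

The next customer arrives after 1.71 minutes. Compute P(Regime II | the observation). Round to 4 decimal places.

P(component k | x) = w_k·f_k(x) / marginal(x), where marginal(x) = Σ_j w_j·f_j(x).
Evaluate each component's likelihood at the observed value:
  p_I = 0.7·e^(−0.7·1.71) = 0.7·e^(−1.1970) = 0.211469
  p_II = 1.7·e^(−1.7·1.71) = 1.7·e^(−2.9070) = 0.092887
Prior × likelihood for each component:
  w_I·p_I = 0.39 × 0.211469 = 0.0824731
  w_II·p_II = 0.61 × 0.092887 = 0.0566611
Denominator: 0.0824731 + 0.0566611 = 0.139134
Responsibility of Regime II: 0.0566611 / 0.139134 ≈ 0.4072

0.4072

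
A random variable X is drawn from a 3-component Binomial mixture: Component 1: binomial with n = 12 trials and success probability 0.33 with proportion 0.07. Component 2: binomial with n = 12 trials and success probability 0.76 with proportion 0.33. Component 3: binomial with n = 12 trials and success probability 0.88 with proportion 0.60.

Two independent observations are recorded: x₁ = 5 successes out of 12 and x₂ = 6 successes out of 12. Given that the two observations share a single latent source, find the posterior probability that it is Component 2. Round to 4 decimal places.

Posterior ∝ prior × likelihood, so P(k | x) ∝ π_k f_k(x); normalise over all components.
Since both observations come from the same component, the likelihood for component k is f_k(x₁)·f_k(x₂).
  p_1 = [0.187853] × [0.107945] = 0.0202779
  p_2 = [0.00921026] × [0.0340268] = 0.000313396
  p_3 = [0.000149764] × [0.00128131] = 1.91895e-07
Prior × likelihood for each component:
  π_1·p_1 = 0.07 × 0.0202779 = 0.00141945
  π_2·p_2 = 0.33 × 0.000313396 = 0.000103421
  π_3·p_3 = 0.60 × 1.91895e-07 = 1.15137e-07
Normaliser: 0.00141945 + 0.000103421 + 1.15137e-07 = 0.00152299
So the posterior for Component 2 is 0.000103421 / 0.00152299 ≈ 0.0679.

0.0679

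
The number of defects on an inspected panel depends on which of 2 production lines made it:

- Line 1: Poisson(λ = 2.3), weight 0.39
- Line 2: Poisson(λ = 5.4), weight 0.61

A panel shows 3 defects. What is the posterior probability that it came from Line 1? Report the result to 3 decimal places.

By Bayes' theorem, P(k | x) = w_k f_k(x) / Σ_j w_j f_j(x).
Component likelihoods at x = 3 defects:
  f_1 = e^(−2.3)·2.3^3/3! = 0.203308
  f_2 = e^(−5.4)·5.4^3/3! = 0.118533
Multiply by the mixture weights:
  w_1·f_1 = 0.39 × 0.203308 = 0.0792902
  w_2·f_2 = 0.61 × 0.118533 = 0.0723052
Sum: 0.0792902 + 0.0723052 = 0.151595
P(Line 1 | data) = 0.0792902 / 0.151595 ≈ 0.523

0.523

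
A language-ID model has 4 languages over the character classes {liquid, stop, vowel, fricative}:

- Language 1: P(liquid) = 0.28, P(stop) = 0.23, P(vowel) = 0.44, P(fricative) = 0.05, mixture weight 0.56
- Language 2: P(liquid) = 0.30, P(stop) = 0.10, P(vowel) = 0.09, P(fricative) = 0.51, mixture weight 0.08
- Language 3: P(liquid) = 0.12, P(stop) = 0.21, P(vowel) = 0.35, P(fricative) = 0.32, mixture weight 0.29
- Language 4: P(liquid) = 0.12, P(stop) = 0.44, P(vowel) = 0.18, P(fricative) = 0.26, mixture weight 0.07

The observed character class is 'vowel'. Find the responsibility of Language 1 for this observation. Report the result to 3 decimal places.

0.670

Posterior ∝ prior × likelihood, so P(k | x) ∝ w_k f_k(x); normalise over all components.
Categorical probabilities:
  L_1 = 0.44
  L_2 = 0.09
  L_3 = 0.35
  L_4 = 0.18
Prior × likelihood for each component:
  w_1·L_1 = 0.56 × 0.44 = 0.2464
  w_2·L_2 = 0.08 × 0.09 = 0.0072
  w_3·L_3 = 0.29 × 0.35 = 0.1015
  w_4·L_4 = 0.07 × 0.18 = 0.0126
Sum: 0.2464 + 0.0072 + 0.1015 + 0.0126 = 0.3677
P(Language 1 | x) = 0.2464 / 0.3677 ≈ 0.670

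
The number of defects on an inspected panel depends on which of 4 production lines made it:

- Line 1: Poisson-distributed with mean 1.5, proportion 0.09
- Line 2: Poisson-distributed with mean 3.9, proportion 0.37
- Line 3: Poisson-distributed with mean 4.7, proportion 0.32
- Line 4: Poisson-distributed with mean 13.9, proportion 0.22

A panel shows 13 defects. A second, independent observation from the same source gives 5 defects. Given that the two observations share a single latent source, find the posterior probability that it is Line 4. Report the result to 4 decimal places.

Posterior ∝ prior × likelihood, so P(k | x) ∝ π_k f_k(x); normalise over all components.
Since both observations come from the same component, the likelihood for component k is f_k(x₁)·f_k(x₂).
  p_1 = [6.97372e-09] × [0.01412] = 9.84686e-11
  p_2 = [0.000156968] × [0.152193] = 2.38894e-05
  p_3 = [0.000797642] × [0.17383] = 0.000138654
  p_4 = [0.106713] × [0.00397374] = 0.000424051
Unnormalised posteriors:
  π_1·p_1 = 0.09 × 9.84686e-11 = 8.86217e-12
  π_2·p_2 = 0.37 × 2.38894e-05 = 8.83906e-06
  π_3·p_3 = 0.32 × 0.000138654 = 4.43692e-05
  π_4·p_4 = 0.22 × 0.000424051 = 9.32913e-05
Normaliser: 8.86217e-12 + 8.83906e-06 + 4.43692e-05 + 9.32913e-05 = 0.0001465
P(Line 4 | x₁, x₂) ≈ 0.6368

0.6368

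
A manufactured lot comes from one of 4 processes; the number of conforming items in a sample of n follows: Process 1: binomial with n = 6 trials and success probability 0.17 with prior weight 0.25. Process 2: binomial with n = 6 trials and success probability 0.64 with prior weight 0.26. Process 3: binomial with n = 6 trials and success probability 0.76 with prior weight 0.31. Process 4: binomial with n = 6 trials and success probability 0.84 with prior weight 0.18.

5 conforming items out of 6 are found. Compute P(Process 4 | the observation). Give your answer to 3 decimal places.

0.294

P(component k | x) = w_k·f_k(x) / marginal(x), where marginal(x) = Σ_j w_j·f_j(x).
Component likelihoods at x = 5 conforming items out of 6:
  p_1 = 0.000707089
  p_2 = 0.231928
  p_3 = 0.365116
  p_4 = 0.401483
Multiply by the mixture weights:
  w_1·p_1 = 0.25 × 0.000707089 = 0.000176772
  w_2·p_2 = 0.26 × 0.231928 = 0.0603013
  w_3·p_3 = 0.31 × 0.365116 = 0.113186
  w_4·p_4 = 0.18 × 0.401483 = 0.072267
Denominator: 0.000176772 + 0.0603013 + 0.113186 + 0.072267 = 0.245931
So the posterior for Process 4 is 0.072267 / 0.245931 ≈ 0.294.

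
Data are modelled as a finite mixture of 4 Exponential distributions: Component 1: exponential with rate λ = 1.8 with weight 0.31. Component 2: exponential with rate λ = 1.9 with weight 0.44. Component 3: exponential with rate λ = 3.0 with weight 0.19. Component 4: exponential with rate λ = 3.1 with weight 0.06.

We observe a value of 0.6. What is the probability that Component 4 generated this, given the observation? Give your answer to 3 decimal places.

Posterior ∝ prior × likelihood, so P(k | x) ∝ π_k f_k(x); normalise over all components.
Exponential densities:
  p_1 = 1.8·e^(−1.8·0.6) = 1.8·e^(−1.0800) = 0.611272
  p_2 = 1.9·e^(−1.9·0.6) = 1.9·e^(−1.1400) = 0.607656
  p_3 = 3.0·e^(−3.0·0.6) = 3.0·e^(−1.8000) = 0.495897
  p_4 = 3.1·e^(−3.1·0.6) = 3.1·e^(−1.8600) = 0.482585
Unnormalised posteriors:
  π_1·p_1 = 0.31 × 0.611272 = 0.189494
  π_2·p_2 = 0.44 × 0.607656 = 0.267369
  π_3·p_3 = 0.19 × 0.495897 = 0.0942204
  π_4·p_4 = 0.06 × 0.482585 = 0.0289551
Denominator: 0.189494 + 0.267369 + 0.0942204 + 0.0289551 = 0.580038
Responsibility of Component 4: 0.0289551 / 0.580038 ≈ 0.050

0.050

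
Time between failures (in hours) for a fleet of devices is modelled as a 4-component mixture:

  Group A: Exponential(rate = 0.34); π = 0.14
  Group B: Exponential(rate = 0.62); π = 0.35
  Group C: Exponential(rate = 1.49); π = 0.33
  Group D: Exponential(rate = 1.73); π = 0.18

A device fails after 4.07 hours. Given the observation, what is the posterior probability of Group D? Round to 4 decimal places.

0.0089

Posterior ∝ prior × likelihood, so P(k | x) ∝ π_k f_k(x); normalise over all components.
Component likelihoods at x = 4.07 hours:
  p_A = 0.34·e^(−0.34·4.07) = 0.34·e^(−1.3838) = 0.0852123
  p_B = 0.62·e^(−0.62·4.07) = 0.62·e^(−2.5234) = 0.0497156
  p_C = 1.49·e^(−1.49·4.07) = 1.49·e^(−6.0643) = 0.00346333
  p_D = 1.73·e^(−1.73·4.07) = 1.73·e^(−7.0411) = 0.00151403
Unnormalised posteriors:
  π_A·p_A = 0.14 × 0.0852123 = 0.0119297
  π_B·p_B = 0.35 × 0.0497156 = 0.0174005
  π_C·p_C = 0.33 × 0.00346333 = 0.0011429
  π_D·p_D = 0.18 × 0.00151403 = 0.000272526
Sum: 0.0119297 + 0.0174005 + 0.0011429 + 0.000272526 = 0.0307456
P(Group D | data) = 0.000272526 / 0.0307456 ≈ 0.0089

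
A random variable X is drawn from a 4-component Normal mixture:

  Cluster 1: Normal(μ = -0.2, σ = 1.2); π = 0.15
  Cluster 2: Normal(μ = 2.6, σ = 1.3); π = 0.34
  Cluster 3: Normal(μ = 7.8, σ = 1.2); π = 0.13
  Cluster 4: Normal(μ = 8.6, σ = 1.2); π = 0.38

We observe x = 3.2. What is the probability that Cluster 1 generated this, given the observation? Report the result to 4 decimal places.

Posterior ∝ prior × likelihood, so P(k | x) ∝ P(Z=k) f_k(x); normalise over all components.
Normal densities:
  f_1 = 0.00600508
  f_2 = 0.275874
  f_3 = 0.000214225
  f_4 = 1.33198e-05
Unnormalised posteriors:
  P(Z=1)·f_1 = 0.15 × 0.00600508 = 0.000900762
  P(Z=2)·f_2 = 0.34 × 0.275874 = 0.0937971
  P(Z=3)·f_3 = 0.13 × 0.000214225 = 2.78493e-05
  P(Z=4)·f_4 = 0.38 × 1.33198e-05 = 5.06152e-06
Sum: 0.000900762 + 0.0937971 + 2.78493e-05 + 5.06152e-06 = 0.0947308
So the posterior for Cluster 1 is 0.000900762 / 0.0947308 ≈ 0.0095.

0.0095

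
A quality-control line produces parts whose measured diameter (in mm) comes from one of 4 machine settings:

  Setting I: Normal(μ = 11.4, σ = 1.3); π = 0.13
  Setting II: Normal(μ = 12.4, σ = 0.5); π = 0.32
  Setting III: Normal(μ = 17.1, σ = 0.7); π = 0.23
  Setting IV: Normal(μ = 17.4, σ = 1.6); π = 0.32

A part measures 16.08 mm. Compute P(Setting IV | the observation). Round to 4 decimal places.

P(component k | x) = w_k·f_k(x) / marginal(x), where marginal(x) = Σ_j w_j·f_j(x).
Evaluate each component's likelihood at the observed value:
  p_I = 0.000470694
  p_II = 1.37772e-12
  p_III = 0.197129
  p_IV = 0.177417
Prior × likelihood for each component:
  w_I·p_I = 0.13 × 0.000470694 = 6.11902e-05
  w_II·p_II = 0.32 × 1.37772e-12 = 4.4087e-13
  w_III·p_III = 0.23 × 0.197129 = 0.0453397
  w_IV·p_IV = 0.32 × 0.177417 = 0.0567733
Sum: 6.11902e-05 + 4.4087e-13 + 0.0453397 + 0.0567733 = 0.102174
P(Setting IV | x) ≈ 0.5557

0.5557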